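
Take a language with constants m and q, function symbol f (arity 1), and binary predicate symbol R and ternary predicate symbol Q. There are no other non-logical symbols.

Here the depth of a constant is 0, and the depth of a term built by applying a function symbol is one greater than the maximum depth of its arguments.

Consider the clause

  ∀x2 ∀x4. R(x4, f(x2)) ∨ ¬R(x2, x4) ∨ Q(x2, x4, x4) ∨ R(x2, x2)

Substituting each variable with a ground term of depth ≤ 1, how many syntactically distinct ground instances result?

Ground terms of depth ≤ 1:
  Let N_k = |{terms of depth ≤ k}|. Then N_0 = 2 and N_k = 2 + N_{k-1} for k ≥ 1 (one summand per function symbol, arity giving the exponent).
  N_0 = 2
  N_1 = 2 + 2 = 4
  Explicitly: m, q, f(m), f(q).
So there are 4 ground terms available for substitution.
There are 2 variables to instantiate (x2, x4), each occurring in at least one literal, so different choices give different ground instances.
Number of ground instances = 4^2 = 16.

16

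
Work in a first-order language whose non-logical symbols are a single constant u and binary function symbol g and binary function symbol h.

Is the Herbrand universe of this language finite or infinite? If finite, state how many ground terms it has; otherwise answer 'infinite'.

infinite

The signature has at least one function symbol (g, arity 2) and at least one constant (u).
Iterating g gives infinitely many distinct ground terms: u, g(u, u), g(g(u, u), g(u, u)), ...
So the Herbrand universe is infinite.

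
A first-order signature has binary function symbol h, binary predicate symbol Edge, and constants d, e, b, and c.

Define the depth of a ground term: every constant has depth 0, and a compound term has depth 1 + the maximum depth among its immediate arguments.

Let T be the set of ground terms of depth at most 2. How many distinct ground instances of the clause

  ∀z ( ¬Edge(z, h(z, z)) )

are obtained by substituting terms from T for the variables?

404

Ground terms of depth ≤ 2:
  Let N_k = |{terms of depth ≤ k}|. Then N_0 = 4 and N_k = 4 + N_{k-1}^2 for k ≥ 1 (one summand per function symbol, arity giving the exponent).
  N_0 = 4
  N_1 = 4 + 4^2 = 20
  N_2 = 4 + 20^2 = 404
So there are 404 ground terms available for substitution.
The variable z ranges independently over the available ground terms, and distinct assignments produce distinct instances.
Number of ground instances = 404.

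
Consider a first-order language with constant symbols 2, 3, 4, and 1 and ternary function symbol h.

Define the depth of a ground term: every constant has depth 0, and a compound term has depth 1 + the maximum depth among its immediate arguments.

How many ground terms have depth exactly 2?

If N_k denotes the number of depth-≤k ground terms, the 4 constants give N_0 = 4, and each function symbol of arity r contributes N_{k-1}^r new terms at level k: N_k = 4 + N_{k-1}^3.
N_0 = 4
N_1 = 4 + 4^3 = 68
N_2 = 4 + 68^3 = 314436
Terms of depth exactly 2: N_2 − N_1 = 314436 − 68 = 314368.

314368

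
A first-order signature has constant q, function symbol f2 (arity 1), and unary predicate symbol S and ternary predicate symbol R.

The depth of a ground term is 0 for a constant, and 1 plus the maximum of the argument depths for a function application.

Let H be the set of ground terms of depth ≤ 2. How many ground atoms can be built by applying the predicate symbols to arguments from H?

30

First count ground terms of depth ≤ 2.
Write N_k for the number of ground terms of depth ≤ k. A term of depth ≤ k is either a constant or a function symbol applied to arguments of depth ≤ k−1, so N_k = 1 + N_{k-1}.
N_0 = 1
N_1 = 1 + 1 = 2
N_2 = 1 + 2 = 3
So |H| = 3.
A ground atom is a predicate applied to a tuple of terms from H, so the count is the sum over predicates of |H|^arity:
  S: 3;  R: 3^3 = 27
Total ground atoms: 3 + 27 = 30.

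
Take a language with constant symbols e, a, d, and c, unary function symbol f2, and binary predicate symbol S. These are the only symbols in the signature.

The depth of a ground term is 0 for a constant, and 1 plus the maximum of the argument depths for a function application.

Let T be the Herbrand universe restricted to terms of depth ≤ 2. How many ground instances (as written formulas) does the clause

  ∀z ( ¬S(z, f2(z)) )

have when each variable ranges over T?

Ground terms of depth ≤ 2:
  Write N_k for the number of ground terms of depth ≤ k. A term of depth ≤ k is either a constant or a function symbol applied to arguments of depth ≤ k−1, so N_k = 4 + N_{k-1}.
  N_0 = 4
  N_1 = 4 + 4 = 8
  N_2 = 4 + 8 = 12
So there are 12 ground terms available for substitution.
The variable z ranges independently over the available ground terms, and distinct assignments produce distinct instances.
Number of ground instances = 12.

12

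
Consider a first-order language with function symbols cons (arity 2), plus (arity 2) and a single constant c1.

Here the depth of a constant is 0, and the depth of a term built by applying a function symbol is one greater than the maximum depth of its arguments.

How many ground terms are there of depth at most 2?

19

Write N_k for the number of ground terms of depth ≤ k. A term of depth ≤ k is either a constant or a function symbol applied to arguments of depth ≤ k−1, so N_k = 1 + N_{k-1}^2 + N_{k-1}^2.
N_0 = 1
N_1 = 1 + 1^2 + 1^2 = 3
N_2 = 1 + 3^2 + 3^2 = 19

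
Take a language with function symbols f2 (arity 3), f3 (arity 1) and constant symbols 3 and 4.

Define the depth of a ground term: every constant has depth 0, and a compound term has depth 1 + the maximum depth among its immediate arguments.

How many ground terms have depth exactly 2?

1730

Let N_k count ground terms of depth at most k. Each non-constant term of depth ≤ k is some function symbol applied to depth-≤(k−1) arguments, giving N_k = 2 + N_{k-1}^3 + N_{k-1}.
N_0 = 2
N_1 = 2 + 2^3 + 2 = 12
N_2 = 2 + 12^3 + 12 = 1742
Terms of depth exactly 2: N_2 − N_1 = 1742 − 12 = 1730.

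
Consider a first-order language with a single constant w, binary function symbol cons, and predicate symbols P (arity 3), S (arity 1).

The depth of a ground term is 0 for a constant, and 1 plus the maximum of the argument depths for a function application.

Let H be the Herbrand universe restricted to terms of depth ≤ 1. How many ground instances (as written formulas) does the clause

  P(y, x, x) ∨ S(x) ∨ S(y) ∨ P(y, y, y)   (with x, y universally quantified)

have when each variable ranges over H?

4

Ground terms of depth ≤ 1:
  Count level by level. With function symbols cons/2, the terms of depth ≤ k are the 1 constant together with each function applied to depth-≤(k−1) tuples, so N_k = 1 + N_{k-1}^2.
  N_0 = 1
  N_1 = 1 + 1^2 = 2
So there are 2 ground terms available for substitution.
The clause has 2 distinct variables (x, y), each appearing in the body. In the free term algebra distinct substitutions yield syntactically distinct ground instances.
Number of ground instances = 2^2 = 4.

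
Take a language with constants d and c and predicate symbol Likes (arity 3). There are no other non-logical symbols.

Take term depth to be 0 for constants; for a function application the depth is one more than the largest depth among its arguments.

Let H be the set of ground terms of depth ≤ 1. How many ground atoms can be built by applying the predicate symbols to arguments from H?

8

First count ground terms of depth ≤ 1.
With no function symbols every ground term is a constant, so there are exactly 2 ground terms at every depth bound.
N_0 = 2
N_1 = 2
Explicitly: d, c.
So |H| = 2.
For each predicate symbol, the number of ground atoms is |H| raised to its arity; summing:
  Likes: 2^3 = 8
Total ground atoms: 8.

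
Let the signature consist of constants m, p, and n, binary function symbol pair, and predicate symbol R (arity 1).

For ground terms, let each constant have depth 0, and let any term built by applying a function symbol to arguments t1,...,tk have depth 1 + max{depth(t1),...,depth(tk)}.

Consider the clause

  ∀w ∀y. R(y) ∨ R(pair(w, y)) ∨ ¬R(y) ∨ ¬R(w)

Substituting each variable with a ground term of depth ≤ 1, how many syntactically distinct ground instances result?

144

Ground terms of depth ≤ 1:
  Count level by level. With function symbols pair/2, the terms of depth ≤ k are the 3 constants together with each function applied to depth-≤(k−1) tuples, so N_k = 3 + N_{k-1}^2.
  N_0 = 3
  N_1 = 3 + 3^2 = 12
  Explicitly: m, p, n, pair(m, m), pair(m, p), pair(m, n), pair(p, m), pair(p, p), pair(p, n), pair(n, m), pair(n, p), pair(n, n).
So there are 12 ground terms available for substitution.
Each of w, y ranges independently over the available ground terms, and distinct assignments produce distinct instances.
Number of ground instances = 12^2 = 144.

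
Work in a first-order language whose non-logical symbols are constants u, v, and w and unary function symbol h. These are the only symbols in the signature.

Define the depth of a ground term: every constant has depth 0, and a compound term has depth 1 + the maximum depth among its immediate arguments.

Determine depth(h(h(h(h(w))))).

depth(h(w)) = 1 + depth(w) = 1 + 0 = 1
depth(h(h(w))) = 1 + depth(h(w)) = 1 + 1 = 2
depth(h(h(h(w)))) = 1 + depth(h(h(w))) = 1 + 2 = 3
depth(h(h(h(h(w))))) = 1 + depth(h(h(h(w)))) = 1 + 3 = 4

4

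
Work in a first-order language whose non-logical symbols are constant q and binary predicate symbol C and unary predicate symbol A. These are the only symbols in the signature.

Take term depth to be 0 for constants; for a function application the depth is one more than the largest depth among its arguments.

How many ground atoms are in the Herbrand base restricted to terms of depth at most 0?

First count ground terms of depth ≤ 0.
With no function symbols every ground term is a constant, so there is exactly 1 ground term at every depth bound.
N_0 = 1
Explicitly: q.
So |H| = 1.
For each predicate symbol, the number of ground atoms is |H| raised to its arity; summing:
  C: 1^2 = 1;  A: 1
Total ground atoms: 1 + 1 = 2.

2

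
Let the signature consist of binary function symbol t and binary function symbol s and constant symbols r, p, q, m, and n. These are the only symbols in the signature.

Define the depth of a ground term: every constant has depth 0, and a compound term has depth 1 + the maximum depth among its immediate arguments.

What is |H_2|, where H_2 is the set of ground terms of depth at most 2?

Count level by level. With function symbols t/2, s/2, the terms of depth ≤ k are the 5 constants together with each function applied to depth-≤(k−1) tuples, so N_k = 5 + N_{k-1}^2 + N_{k-1}^2.
N_0 = 5
N_1 = 5 + 5^2 + 5^2 = 55
N_2 = 5 + 55^2 + 55^2 = 6055

6055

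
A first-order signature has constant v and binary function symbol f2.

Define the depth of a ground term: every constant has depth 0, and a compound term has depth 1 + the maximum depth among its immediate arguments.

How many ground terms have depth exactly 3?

21

Write N_k for the number of ground terms of depth ≤ k. A term of depth ≤ k is either a constant or a function symbol applied to arguments of depth ≤ k−1, so N_k = 1 + N_{k-1}^2.
N_0 = 1
N_1 = 1 + 1^2 = 2
N_2 = 1 + 2^2 = 5
N_3 = 1 + 5^2 = 26
Terms of depth exactly 3: N_3 − N_2 = 26 − 5 = 21.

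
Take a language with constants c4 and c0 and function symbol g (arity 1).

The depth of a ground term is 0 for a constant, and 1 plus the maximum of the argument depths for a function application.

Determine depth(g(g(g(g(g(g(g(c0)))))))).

depth(g(c0)) = 1 + depth(c0) = 1 + 0 = 1
depth(g(g(c0))) = 1 + depth(g(c0)) = 1 + 1 = 2
depth(g(g(g(c0)))) = 1 + depth(g(g(c0))) = 1 + 2 = 3
depth(g(g(g(g(c0))))) = 1 + depth(g(g(g(c0)))) = 1 + 3 = 4
depth(g(g(g(g(g(c0)))))) = 1 + depth(g(g(g(g(c0))))) = 1 + 4 = 5
depth(g(g(g(g(g(g(c0))))))) = 1 + depth(g(g(g(g(g(c0)))))) = 1 + 5 = 6
depth(g(g(g(g(g(g(g(c0)))))))) = 1 + depth(g(g(g(g(g(g(c0))))))) = 1 + 6 = 7

7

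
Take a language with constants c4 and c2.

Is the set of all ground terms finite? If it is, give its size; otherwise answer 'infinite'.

2

There are no function symbols, so every ground term is one of the 2 constants.
The Herbrand universe is {c4, c2}, which is finite with 2 elements.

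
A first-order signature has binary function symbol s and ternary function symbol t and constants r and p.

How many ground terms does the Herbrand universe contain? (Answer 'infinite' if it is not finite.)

infinite

The signature has at least one function symbol (s, arity 2) and at least one constant (r).
Iterating s gives infinitely many distinct ground terms: r, s(r, r), s(s(r, r), s(r, r)), ...
So the Herbrand universe is infinite.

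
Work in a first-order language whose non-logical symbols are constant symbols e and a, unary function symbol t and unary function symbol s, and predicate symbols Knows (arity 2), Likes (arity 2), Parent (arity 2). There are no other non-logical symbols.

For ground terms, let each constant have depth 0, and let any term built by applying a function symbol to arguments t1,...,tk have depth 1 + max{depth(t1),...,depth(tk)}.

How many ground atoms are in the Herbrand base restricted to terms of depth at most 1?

108

First count ground terms of depth ≤ 1.
Count level by level. With function symbols t/1, s/1, the terms of depth ≤ k are the 2 constants together with each function applied to depth-≤(k−1) tuples, so N_k = 2 + N_{k-1} + N_{k-1}.
N_0 = 2
N_1 = 2 + 2 + 2 = 6
So |H| = 6.
Each predicate of arity r yields |H|^r ground atoms (one per choice of an r-tuple from H):
  Knows: 6^2 = 36;  Likes: 6^2 = 36;  Parent: 6^2 = 36
Total ground atoms: 36 + 36 + 36 = 108.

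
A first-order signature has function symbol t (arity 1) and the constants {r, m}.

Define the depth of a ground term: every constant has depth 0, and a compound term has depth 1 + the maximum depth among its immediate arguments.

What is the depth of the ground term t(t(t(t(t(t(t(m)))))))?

7

depth(t(m)) = 1 + depth(m) = 1 + 0 = 1
depth(t(t(m))) = 1 + depth(t(m)) = 1 + 1 = 2
depth(t(t(t(m)))) = 1 + depth(t(t(m))) = 1 + 2 = 3
depth(t(t(t(t(m))))) = 1 + depth(t(t(t(m)))) = 1 + 3 = 4
depth(t(t(t(t(t(m)))))) = 1 + depth(t(t(t(t(m))))) = 1 + 4 = 5
depth(t(t(t(t(t(t(m))))))) = 1 + depth(t(t(t(t(t(m)))))) = 1 + 5 = 6
depth(t(t(t(t(t(t(t(m)))))))) = 1 + depth(t(t(t(t(t(t(m))))))) = 1 + 6 = 7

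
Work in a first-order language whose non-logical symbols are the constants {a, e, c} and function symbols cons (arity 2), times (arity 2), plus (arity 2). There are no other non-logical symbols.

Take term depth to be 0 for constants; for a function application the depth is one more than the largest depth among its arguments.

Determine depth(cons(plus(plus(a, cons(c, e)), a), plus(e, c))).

depth(cons(c, e)) = 1 + max(0, 0) = 1
depth(plus(a, cons(c, e))) = 1 + max(0, 1) = 2
depth(plus(plus(a, cons(c, e)), a)) = 1 + max(2, 0) = 3
depth(plus(e, c)) = 1 + max(0, 0) = 1
depth(cons(plus(plus(a, cons(c, e)), a), plus(e, c))) = 1 + max(3, 1) = 4

4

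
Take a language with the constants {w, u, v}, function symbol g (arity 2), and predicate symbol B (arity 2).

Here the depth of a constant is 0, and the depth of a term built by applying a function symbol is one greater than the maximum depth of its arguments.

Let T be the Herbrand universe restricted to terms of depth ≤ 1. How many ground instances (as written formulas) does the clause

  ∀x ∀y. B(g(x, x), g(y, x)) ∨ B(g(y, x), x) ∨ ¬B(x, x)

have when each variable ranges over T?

Ground terms of depth ≤ 1:
  Let N_k = |{terms of depth ≤ k}|. Then N_0 = 3 and N_k = 3 + N_{k-1}^2 for k ≥ 1 (one summand per function symbol, arity giving the exponent).
  N_0 = 3
  N_1 = 3 + 3^2 = 12
So there are 12 ground terms available for substitution.
The clause has 2 distinct variables (x, y), each appearing in the body. In the free term algebra distinct substitutions yield syntactically distinct ground instances.
Number of ground instances = 12^2 = 144.

144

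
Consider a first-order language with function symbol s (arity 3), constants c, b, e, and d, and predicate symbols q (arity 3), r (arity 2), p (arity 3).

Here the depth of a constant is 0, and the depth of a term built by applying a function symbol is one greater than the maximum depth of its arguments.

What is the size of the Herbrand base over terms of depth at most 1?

633488

First count ground terms of depth ≤ 1.
Let N_k = |{terms of depth ≤ k}|. Then N_0 = 4 and N_k = 4 + N_{k-1}^3 for k ≥ 1 (one summand per function symbol, arity giving the exponent).
N_0 = 4
N_1 = 4 + 4^3 = 68
So |H| = 68.
Each predicate of arity r yields |H|^r ground atoms (one per choice of an r-tuple from H):
  q: 68^3 = 314432;  r: 68^2 = 4624;  p: 68^3 = 314432
Total ground atoms: 314432 + 4624 + 314432 = 633488.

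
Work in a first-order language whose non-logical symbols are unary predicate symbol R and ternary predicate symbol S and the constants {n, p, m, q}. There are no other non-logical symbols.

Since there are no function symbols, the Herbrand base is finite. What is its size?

68

With no function symbols, the Herbrand universe is just the 4 constants.
Ground atoms per predicate: R: 4, S: 4^3 = 64.
Herbrand base size = 4 + 64 = 68.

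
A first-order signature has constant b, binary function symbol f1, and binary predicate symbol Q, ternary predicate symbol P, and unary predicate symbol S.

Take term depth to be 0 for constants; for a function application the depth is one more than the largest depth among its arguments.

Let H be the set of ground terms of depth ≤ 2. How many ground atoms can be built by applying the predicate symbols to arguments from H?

First count ground terms of depth ≤ 2.
Write N_k for the number of ground terms of depth ≤ k. A term of depth ≤ k is either a constant or a function symbol applied to arguments of depth ≤ k−1, so N_k = 1 + N_{k-1}^2.
N_0 = 1
N_1 = 1 + 1^2 = 2
N_2 = 1 + 2^2 = 5
Explicitly: b, f1(b, b), f1(b, f1(b, b)), f1(f1(b, b), b), f1(f1(b, b), f1(b, b)).
So |H| = 5.
For each predicate symbol, the number of ground atoms is |H| raised to its arity; summing:
  Q: 5^2 = 25;  P: 5^3 = 125;  S: 5
Total ground atoms: 25 + 125 + 5 = 155.

155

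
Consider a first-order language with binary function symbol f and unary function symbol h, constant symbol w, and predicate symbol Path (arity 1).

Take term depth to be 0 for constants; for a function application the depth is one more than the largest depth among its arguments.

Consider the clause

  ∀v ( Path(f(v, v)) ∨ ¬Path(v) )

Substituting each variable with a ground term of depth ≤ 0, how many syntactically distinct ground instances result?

1

Ground terms of depth ≤ 0:
  Let N_k = |{terms of depth ≤ k}|. Then N_0 = 1 and N_k = 1 + N_{k-1}^2 + N_{k-1} for k ≥ 1 (one summand per function symbol, arity giving the exponent).
  N_0 = 1
So there is exactly 1 ground term available for substitution.
The clause has 1 distinct variable (v), which appears in the body. In the free term algebra distinct substitutions yield syntactically distinct ground instances.
Number of ground instances = 1.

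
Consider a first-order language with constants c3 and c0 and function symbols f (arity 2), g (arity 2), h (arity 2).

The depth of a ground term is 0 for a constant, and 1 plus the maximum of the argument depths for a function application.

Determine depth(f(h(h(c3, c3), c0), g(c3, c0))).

3

depth(h(c3, c3)) = 1 + max(0, 0) = 1
depth(h(h(c3, c3), c0)) = 1 + max(1, 0) = 2
depth(g(c3, c0)) = 1 + max(0, 0) = 1
depth(f(h(h(c3, c3), c0), g(c3, c0))) = 1 + max(2, 1) = 3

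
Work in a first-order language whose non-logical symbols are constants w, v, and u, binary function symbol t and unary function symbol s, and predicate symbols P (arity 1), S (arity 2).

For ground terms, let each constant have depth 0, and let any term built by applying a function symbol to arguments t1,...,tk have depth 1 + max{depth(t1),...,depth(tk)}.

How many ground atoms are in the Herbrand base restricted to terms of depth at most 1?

First count ground terms of depth ≤ 1.
Let N_k count ground terms of depth at most k. Each non-constant term of depth ≤ k is some function symbol applied to depth-≤(k−1) arguments, giving N_k = 3 + N_{k-1}^2 + N_{k-1}.
N_0 = 3
N_1 = 3 + 3^2 + 3 = 15
So |H| = 15.
A ground atom is a predicate applied to a tuple of terms from H, so the count is the sum over predicates of |H|^arity:
  P: 15;  S: 15^2 = 225
Total ground atoms: 15 + 225 = 240.

240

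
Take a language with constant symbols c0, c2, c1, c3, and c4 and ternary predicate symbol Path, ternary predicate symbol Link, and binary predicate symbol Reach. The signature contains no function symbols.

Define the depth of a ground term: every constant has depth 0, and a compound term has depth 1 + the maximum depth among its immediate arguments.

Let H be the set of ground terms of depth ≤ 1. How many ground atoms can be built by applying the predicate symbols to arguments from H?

First count ground terms of depth ≤ 1.
With no function symbols every ground term is a constant, so there are exactly 5 ground terms at every depth bound.
N_0 = 5
N_1 = 5
So |H| = 5.
Ground atoms are formed by filling each argument slot of a predicate with a term from H, so an r-ary predicate gives |H|^r atoms:
  Path: 5^3 = 125;  Link: 5^3 = 125;  Reach: 5^2 = 25
Total ground atoms: 125 + 125 + 25 = 275.

275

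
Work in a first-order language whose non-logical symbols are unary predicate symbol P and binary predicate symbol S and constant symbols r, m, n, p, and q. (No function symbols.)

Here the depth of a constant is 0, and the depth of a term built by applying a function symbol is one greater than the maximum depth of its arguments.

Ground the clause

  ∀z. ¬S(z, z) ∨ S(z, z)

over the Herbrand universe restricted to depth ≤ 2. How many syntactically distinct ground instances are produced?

Ground terms of depth ≤ 2:
  With no function symbols every ground term is a constant, so there are exactly 5 ground terms at every depth bound.
  N_0 = 5
  N_1 = 5
  N_2 = 5
So there are 5 ground terms available for substitution.
The body mentions the single quantified variable z; since ground terms form a free algebra, no two substitutions collapse to the same formula.
Number of ground instances = 5.

5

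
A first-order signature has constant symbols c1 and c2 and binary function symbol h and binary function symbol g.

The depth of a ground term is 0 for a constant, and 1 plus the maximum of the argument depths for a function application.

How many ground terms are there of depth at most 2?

202

Let N_k = |{terms of depth ≤ k}|. Then N_0 = 2 and N_k = 2 + N_{k-1}^2 + N_{k-1}^2 for k ≥ 1 (one summand per function symbol, arity giving the exponent).
N_0 = 2
N_1 = 2 + 2^2 + 2^2 = 10
N_2 = 2 + 10^2 + 10^2 = 202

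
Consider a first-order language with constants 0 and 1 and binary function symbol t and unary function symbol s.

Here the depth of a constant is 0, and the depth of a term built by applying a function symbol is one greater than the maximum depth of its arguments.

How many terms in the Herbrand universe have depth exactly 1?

Let N_k = |{terms of depth ≤ k}|. Then N_0 = 2 and N_k = 2 + N_{k-1}^2 + N_{k-1} for k ≥ 1 (one summand per function symbol, arity giving the exponent).
N_0 = 2
N_1 = 2 + 2^2 + 2 = 8
Terms of depth exactly 1: N_1 − N_0 = 8 − 2 = 6.

6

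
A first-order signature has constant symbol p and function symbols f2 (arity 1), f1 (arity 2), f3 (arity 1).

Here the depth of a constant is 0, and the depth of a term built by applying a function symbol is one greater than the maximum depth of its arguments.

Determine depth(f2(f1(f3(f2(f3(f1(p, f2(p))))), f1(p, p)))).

depth(f2(p)) = 1 + depth(p) = 1 + 0 = 1
depth(f1(p, f2(p))) = 1 + max(0, 1) = 2
depth(f3(f1(p, f2(p)))) = 1 + depth(f1(p, f2(p))) = 1 + 2 = 3
depth(f2(f3(f1(p, f2(p))))) = 1 + depth(f3(f1(p, f2(p)))) = 1 + 3 = 4
depth(f3(f2(f3(f1(p, f2(p)))))) = 1 + depth(f2(f3(f1(p, f2(p))))) = 1 + 4 = 5
depth(f1(p, p)) = 1 + max(0, 0) = 1
depth(f1(f3(f2(f3(f1(p, f2(p))))), f1(p, p))) = 1 + max(5, 1) = 6
depth(f2(f1(f3(f2(f3(f1(p, f2(p))))), f1(p, p)))) = 1 + depth(f1(f3(f2(f3(f1(p, f2(p))))), f1(p, p))) = 1 + 6 = 7

7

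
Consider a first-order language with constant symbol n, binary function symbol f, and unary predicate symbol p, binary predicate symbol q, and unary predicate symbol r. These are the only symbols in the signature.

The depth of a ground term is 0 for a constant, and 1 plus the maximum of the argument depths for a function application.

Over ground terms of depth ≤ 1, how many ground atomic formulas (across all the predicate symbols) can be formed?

First count ground terms of depth ≤ 1.
Let N_k = |{terms of depth ≤ k}|. Then N_0 = 1 and N_k = 1 + N_{k-1}^2 for k ≥ 1 (one summand per function symbol, arity giving the exponent).
N_0 = 1
N_1 = 1 + 1^2 = 2
Explicitly: n, f(n, n).
So |H| = 2.
For each predicate symbol, the number of ground atoms is |H| raised to its arity; summing:
  p: 2;  q: 2^2 = 4;  r: 2
Total ground atoms: 2 + 4 + 2 = 8.

8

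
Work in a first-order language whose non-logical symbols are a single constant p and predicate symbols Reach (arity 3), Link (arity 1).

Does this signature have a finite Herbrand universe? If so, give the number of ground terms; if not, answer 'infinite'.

1

There are no function symbols, so the only ground term is the single constant.
The Herbrand universe is {p}, finite with 1 element.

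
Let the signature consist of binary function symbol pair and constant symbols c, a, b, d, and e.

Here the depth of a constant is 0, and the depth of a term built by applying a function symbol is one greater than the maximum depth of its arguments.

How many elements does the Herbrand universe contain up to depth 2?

Count level by level. With function symbols pair/2, the terms of depth ≤ k are the 5 constants together with each function applied to depth-≤(k−1) tuples, so N_k = 5 + N_{k-1}^2.
N_0 = 5
N_1 = 5 + 5^2 = 30
N_2 = 5 + 30^2 = 905

905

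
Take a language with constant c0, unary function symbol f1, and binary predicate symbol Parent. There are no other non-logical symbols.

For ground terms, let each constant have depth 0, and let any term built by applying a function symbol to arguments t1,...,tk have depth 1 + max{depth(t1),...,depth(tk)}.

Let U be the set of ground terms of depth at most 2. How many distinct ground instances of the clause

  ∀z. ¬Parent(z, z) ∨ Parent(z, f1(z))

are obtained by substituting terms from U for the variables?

3

Ground terms of depth ≤ 2:
  Write N_k for the number of ground terms of depth ≤ k. A term of depth ≤ k is either a constant or a function symbol applied to arguments of depth ≤ k−1, so N_k = 1 + N_{k-1}.
  N_0 = 1
  N_1 = 1 + 1 = 2
  N_2 = 1 + 2 = 3
  Explicitly: c0, f1(c0), f1(f1(c0)).
So there are 3 ground terms available for substitution.
The clause has 1 distinct variable (z), which appears in the body. In the free term algebra distinct substitutions yield syntactically distinct ground instances.
Number of ground instances = 3.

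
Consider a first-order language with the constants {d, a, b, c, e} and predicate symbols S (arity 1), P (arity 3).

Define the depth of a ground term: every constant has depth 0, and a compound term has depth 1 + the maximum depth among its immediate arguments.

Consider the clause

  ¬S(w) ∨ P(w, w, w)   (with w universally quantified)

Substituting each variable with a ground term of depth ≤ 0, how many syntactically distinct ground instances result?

5

Ground terms of depth ≤ 0:
  With no function symbols every ground term is a constant, so there are exactly 5 ground terms at every depth bound.
  N_0 = 5
So there are 5 ground terms available for substitution.
There is 1 variable to instantiate (w),  occurring in at least one literal, so different choices give different ground instances.
Number of ground instances = 5.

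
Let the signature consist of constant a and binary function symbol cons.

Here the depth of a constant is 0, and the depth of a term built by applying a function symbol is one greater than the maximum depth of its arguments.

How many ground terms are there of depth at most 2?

Let N_k count ground terms of depth at most k. Each non-constant term of depth ≤ k is some function symbol applied to depth-≤(k−1) arguments, giving N_k = 1 + N_{k-1}^2.
N_0 = 1
N_1 = 1 + 1^2 = 2
N_2 = 1 + 2^2 = 5
Explicitly: a, cons(a, a), cons(a, cons(a, a)), cons(cons(a, a), a), cons(cons(a, a), cons(a, a)).

5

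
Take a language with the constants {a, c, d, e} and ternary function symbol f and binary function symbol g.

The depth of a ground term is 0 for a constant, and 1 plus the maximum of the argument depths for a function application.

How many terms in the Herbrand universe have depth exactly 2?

Count level by level. With function symbols f/3, g/2, the terms of depth ≤ k are the 4 constants together with each function applied to depth-≤(k−1) tuples, so N_k = 4 + N_{k-1}^3 + N_{k-1}^2.
N_0 = 4
N_1 = 4 + 4^3 + 4^2 = 84
N_2 = 4 + 84^3 + 84^2 = 599764
Terms of depth exactly 2: N_2 − N_1 = 599764 − 84 = 599680.

599680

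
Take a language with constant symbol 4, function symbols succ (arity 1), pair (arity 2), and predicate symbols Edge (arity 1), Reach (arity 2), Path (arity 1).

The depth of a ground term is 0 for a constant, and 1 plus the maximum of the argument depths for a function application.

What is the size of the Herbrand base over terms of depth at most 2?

First count ground terms of depth ≤ 2.
Let N_k = |{terms of depth ≤ k}|. Then N_0 = 1 and N_k = 1 + N_{k-1} + N_{k-1}^2 for k ≥ 1 (one summand per function symbol, arity giving the exponent).
N_0 = 1
N_1 = 1 + 1 + 1^2 = 3
N_2 = 1 + 3 + 3^2 = 13
So |H| = 13.
Each predicate of arity r yields |H|^r ground atoms (one per choice of an r-tuple from H):
  Edge: 13;  Reach: 13^2 = 169;  Path: 13
Total ground atoms: 13 + 169 + 13 = 195.

195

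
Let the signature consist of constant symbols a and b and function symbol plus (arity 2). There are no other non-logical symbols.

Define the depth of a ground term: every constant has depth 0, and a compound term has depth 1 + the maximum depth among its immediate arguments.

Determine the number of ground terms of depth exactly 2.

Write N_k for the number of ground terms of depth ≤ k. A term of depth ≤ k is either a constant or a function symbol applied to arguments of depth ≤ k−1, so N_k = 2 + N_{k-1}^2.
N_0 = 2
N_1 = 2 + 2^2 = 6
N_2 = 2 + 6^2 = 38
Terms of depth exactly 2: N_2 − N_1 = 38 − 6 = 32.

32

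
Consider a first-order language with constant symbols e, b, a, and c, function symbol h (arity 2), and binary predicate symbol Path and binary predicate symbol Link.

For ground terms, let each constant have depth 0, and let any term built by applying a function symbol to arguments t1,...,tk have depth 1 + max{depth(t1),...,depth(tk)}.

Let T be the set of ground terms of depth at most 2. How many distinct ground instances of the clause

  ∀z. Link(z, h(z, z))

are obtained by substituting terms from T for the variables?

Ground terms of depth ≤ 2:
  Count level by level. With function symbols h/2, the terms of depth ≤ k are the 4 constants together with each function applied to depth-≤(k−1) tuples, so N_k = 4 + N_{k-1}^2.
  N_0 = 4
  N_1 = 4 + 4^2 = 20
  N_2 = 4 + 20^2 = 404
So there are 404 ground terms available for substitution.
There is 1 variable to instantiate (z),  occurring in at least one literal, so different choices give different ground instances.
Number of ground instances = 404.

404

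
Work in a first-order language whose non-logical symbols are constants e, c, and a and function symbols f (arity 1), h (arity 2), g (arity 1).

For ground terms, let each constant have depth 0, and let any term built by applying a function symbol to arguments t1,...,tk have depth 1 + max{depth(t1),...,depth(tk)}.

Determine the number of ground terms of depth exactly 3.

If N_k denotes the number of depth-≤k ground terms, the 3 constants give N_0 = 3, and each function symbol of arity r contributes N_{k-1}^r new terms at level k: N_k = 3 + N_{k-1} + N_{k-1}^2 + N_{k-1}.
N_0 = 3
N_1 = 3 + 3 + 3^2 + 3 = 18
N_2 = 3 + 18 + 18^2 + 18 = 363
N_3 = 3 + 363 + 363^2 + 363 = 132498
Terms of depth exactly 3: N_3 − N_2 = 132498 − 363 = 132135.

132135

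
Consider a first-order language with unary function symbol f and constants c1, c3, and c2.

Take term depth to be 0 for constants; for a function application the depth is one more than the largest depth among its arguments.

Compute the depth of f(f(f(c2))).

depth(f(c2)) = 1 + depth(c2) = 1 + 0 = 1
depth(f(f(c2))) = 1 + depth(f(c2)) = 1 + 1 = 2
depth(f(f(f(c2)))) = 1 + depth(f(f(c2))) = 1 + 2 = 3

3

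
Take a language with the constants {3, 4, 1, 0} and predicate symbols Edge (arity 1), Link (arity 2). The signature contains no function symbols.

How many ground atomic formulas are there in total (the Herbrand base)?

With no function symbols, the Herbrand universe is just the 4 constants.
Ground atoms per predicate: Edge: 4, Link: 4^2 = 16.
Herbrand base size = 4 + 16 = 20.

20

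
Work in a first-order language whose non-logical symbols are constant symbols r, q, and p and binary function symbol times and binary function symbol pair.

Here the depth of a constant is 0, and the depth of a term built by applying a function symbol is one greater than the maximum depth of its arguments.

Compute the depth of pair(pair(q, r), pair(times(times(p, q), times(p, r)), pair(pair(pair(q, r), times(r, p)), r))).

depth(pair(q, r)) = 1 + max(0, 0) = 1
depth(times(p, q)) = 1 + max(0, 0) = 1
depth(times(p, r)) = 1 + max(0, 0) = 1
depth(times(times(p, q), times(p, r))) = 1 + max(1, 1) = 2
depth(times(r, p)) = 1 + max(0, 0) = 1
depth(pair(pair(q, r), times(r, p))) = 1 + max(1, 1) = 2
depth(pair(pair(pair(q, r), times(r, p)), r)) = 1 + max(2, 0) = 3
depth(pair(times(times(p, q), times(p, r)), pair(pair(pair(q, r), times(r, p)), r))) = 1 + max(2, 3) = 4
depth(pair(pair(q, r), pair(times(times(p, q), times(p, r)), pair(pair(pair(q, r), times(r, p)), r)))) = 1 + max(1, 4) = 5

5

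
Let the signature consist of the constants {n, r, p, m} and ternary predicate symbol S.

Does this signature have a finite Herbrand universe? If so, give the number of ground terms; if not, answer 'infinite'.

There are no function symbols, so every ground term is one of the 4 constants.
The Herbrand universe is {n, r, p, m}, which is finite with 4 elements.

4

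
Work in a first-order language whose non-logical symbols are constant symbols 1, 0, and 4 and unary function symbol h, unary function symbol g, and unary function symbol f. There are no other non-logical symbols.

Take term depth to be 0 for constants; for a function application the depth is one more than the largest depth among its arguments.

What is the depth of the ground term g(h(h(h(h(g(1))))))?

6

depth(g(1)) = 1 + depth(1) = 1 + 0 = 1
depth(h(g(1))) = 1 + depth(g(1)) = 1 + 1 = 2
depth(h(h(g(1)))) = 1 + depth(h(g(1))) = 1 + 2 = 3
depth(h(h(h(g(1))))) = 1 + depth(h(h(g(1)))) = 1 + 3 = 4
depth(h(h(h(h(g(1)))))) = 1 + depth(h(h(h(g(1))))) = 1 + 4 = 5
depth(g(h(h(h(h(g(1))))))) = 1 + depth(h(h(h(h(g(1)))))) = 1 + 5 = 6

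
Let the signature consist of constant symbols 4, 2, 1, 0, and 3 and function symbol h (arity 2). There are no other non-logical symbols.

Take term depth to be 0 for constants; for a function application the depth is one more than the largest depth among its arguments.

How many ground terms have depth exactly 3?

818125

Let N_k = |{terms of depth ≤ k}|. Then N_0 = 5 and N_k = 5 + N_{k-1}^2 for k ≥ 1 (one summand per function symbol, arity giving the exponent).
N_0 = 5
N_1 = 5 + 5^2 = 30
N_2 = 5 + 30^2 = 905
N_3 = 5 + 905^2 = 819030
Terms of depth exactly 3: N_3 − N_2 = 819030 − 905 = 818125.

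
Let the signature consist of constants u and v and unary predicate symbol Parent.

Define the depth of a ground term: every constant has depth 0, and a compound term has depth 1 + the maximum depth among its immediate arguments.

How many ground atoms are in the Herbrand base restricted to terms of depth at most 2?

First count ground terms of depth ≤ 2.
With no function symbols every ground term is a constant, so there are exactly 2 ground terms at every depth bound.
N_0 = 2
N_1 = 2
N_2 = 2
Explicitly: u, v.
So |H| = 2.
Ground atoms are formed by filling each argument slot of a predicate with a term from H, so an r-ary predicate gives |H|^r atoms:
  Parent: 2
Total ground atoms: 2.

2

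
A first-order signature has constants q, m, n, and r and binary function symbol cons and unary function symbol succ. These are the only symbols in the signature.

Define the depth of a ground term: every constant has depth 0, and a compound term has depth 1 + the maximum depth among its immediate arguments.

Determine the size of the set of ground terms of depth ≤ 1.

24

Let N_k = |{terms of depth ≤ k}|. Then N_0 = 4 and N_k = 4 + N_{k-1}^2 + N_{k-1} for k ≥ 1 (one summand per function symbol, arity giving the exponent).
N_0 = 4
N_1 = 4 + 4^2 + 4 = 24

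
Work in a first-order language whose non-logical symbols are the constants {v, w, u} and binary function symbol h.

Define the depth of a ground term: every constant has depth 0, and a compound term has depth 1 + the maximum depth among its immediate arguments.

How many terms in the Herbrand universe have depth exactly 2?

Let N_k = |{terms of depth ≤ k}|. Then N_0 = 3 and N_k = 3 + N_{k-1}^2 for k ≥ 1 (one summand per function symbol, arity giving the exponent).
N_0 = 3
N_1 = 3 + 3^2 = 12
N_2 = 3 + 12^2 = 147
Terms of depth exactly 2: N_2 − N_1 = 147 − 12 = 135.

135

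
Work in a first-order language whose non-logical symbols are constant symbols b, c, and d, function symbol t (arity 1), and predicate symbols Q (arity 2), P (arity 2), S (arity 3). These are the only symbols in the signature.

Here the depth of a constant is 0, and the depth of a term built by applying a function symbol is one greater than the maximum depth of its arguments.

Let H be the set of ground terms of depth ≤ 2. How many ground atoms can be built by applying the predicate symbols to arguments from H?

First count ground terms of depth ≤ 2.
Count level by level. With function symbols t/1, the terms of depth ≤ k are the 3 constants together with each function applied to depth-≤(k−1) tuples, so N_k = 3 + N_{k-1}.
N_0 = 3
N_1 = 3 + 3 = 6
N_2 = 3 + 6 = 9
Explicitly: b, c, d, t(b), t(c), t(d), t(t(b)), t(t(c)), t(t(d)).
So |H| = 9.
For each predicate symbol, the number of ground atoms is |H| raised to its arity; summing:
  Q: 9^2 = 81;  P: 9^2 = 81;  S: 9^3 = 729
Total ground atoms: 81 + 81 + 729 = 891.

891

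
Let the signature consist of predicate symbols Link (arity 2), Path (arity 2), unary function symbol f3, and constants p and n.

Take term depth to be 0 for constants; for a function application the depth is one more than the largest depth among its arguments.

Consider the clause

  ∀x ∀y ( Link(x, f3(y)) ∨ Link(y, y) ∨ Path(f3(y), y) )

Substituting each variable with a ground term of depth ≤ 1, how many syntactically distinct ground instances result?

Ground terms of depth ≤ 1:
  Write N_k for the number of ground terms of depth ≤ k. A term of depth ≤ k is either a constant or a function symbol applied to arguments of depth ≤ k−1, so N_k = 2 + N_{k-1}.
  N_0 = 2
  N_1 = 2 + 2 = 4
  Explicitly: p, n, f3(p), f3(n).
So there are 4 ground terms available for substitution.
There are 2 variables to instantiate (x, y), each occurring in at least one literal, so different choices give different ground instances.
Number of ground instances = 4^2 = 16.

16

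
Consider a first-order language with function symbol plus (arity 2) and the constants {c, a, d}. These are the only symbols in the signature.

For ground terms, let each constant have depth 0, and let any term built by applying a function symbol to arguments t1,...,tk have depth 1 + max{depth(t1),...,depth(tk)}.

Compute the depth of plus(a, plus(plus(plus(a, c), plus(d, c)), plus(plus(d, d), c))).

depth(plus(a, c)) = 1 + max(0, 0) = 1
depth(plus(d, c)) = 1 + max(0, 0) = 1
depth(plus(plus(a, c), plus(d, c))) = 1 + max(1, 1) = 2
depth(plus(d, d)) = 1 + max(0, 0) = 1
depth(plus(plus(d, d), c)) = 1 + max(1, 0) = 2
depth(plus(plus(plus(a, c), plus(d, c)), plus(plus(d, d), c))) = 1 + max(2, 2) = 3
depth(plus(a, plus(plus(plus(a, c), plus(d, c)), plus(plus(d, d), c)))) = 1 + max(0, 3) = 4

4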